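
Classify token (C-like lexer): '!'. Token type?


Pattern: operator symbol
Type: OPERATOR


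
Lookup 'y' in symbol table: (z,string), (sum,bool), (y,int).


Lookup 'y' → type int


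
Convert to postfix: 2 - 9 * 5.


* has higher precedence, evaluate 9*5 first
Postfix: 2 9 5 * -


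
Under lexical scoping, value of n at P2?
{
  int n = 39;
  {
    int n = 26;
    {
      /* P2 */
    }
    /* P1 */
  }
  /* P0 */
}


P2's block does not declare n; resolves to the enclosing declaration at depth 1
n = 26


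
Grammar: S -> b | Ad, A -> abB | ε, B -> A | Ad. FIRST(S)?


Per alternative of S: FIRST(b) = {b}; FIRST(Ad) = {a, d}
FIRST(S) = {a, b, d}


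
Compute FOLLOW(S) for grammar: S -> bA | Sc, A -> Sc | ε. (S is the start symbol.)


$ ∈ FOLLOW(S). For each A -> αBβ: add FIRST(β)\{ε} to FOLLOW(B); if β nullable, add FOLLOW(A).
FOLLOW(S) = {$, c}


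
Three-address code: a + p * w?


Break into single-operator statements:
t1 = p * w
t2 = a + t1


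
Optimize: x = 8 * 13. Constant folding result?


8 * 13 = 104 at compile time
Optimized: x = 104


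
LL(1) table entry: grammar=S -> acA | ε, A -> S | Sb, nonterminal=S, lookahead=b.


For [S, b]: ε is nullable and 'b' ∈ FOLLOW(S)
Entry: S -> ε


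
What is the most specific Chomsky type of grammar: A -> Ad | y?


Left-linear: every RHS is a terminal or one nonterminal followed by a terminal
Classification: Type 3 (Regular)


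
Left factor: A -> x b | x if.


Common prefix: 'x'
Factored: A -> x A', A' -> b | if


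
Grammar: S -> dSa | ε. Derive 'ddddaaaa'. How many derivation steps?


Derivation: S => dSa => ddSaa => dddSaaa => ddddSaaaa => ddddaaaa
Steps: 5


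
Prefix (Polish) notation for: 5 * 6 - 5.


left-to-right (same/higher precedence on left): tree is (- (* 5 6) 5)
Prefix: - * 5 6 5


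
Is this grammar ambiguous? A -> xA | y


right-linear, alternatives start with distinct terminals 'x' vs 'y': unique leftmost derivation
Unambiguous


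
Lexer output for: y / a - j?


Scan left to right, longest-match per lexeme
Tokens: ID(y), OP(/), ID(a), OP(-), ID(j)


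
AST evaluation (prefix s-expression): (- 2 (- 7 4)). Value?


Evaluate inner: (- 7 4) = 3
Evaluate root: (- 2 3) = -1
Result: -1


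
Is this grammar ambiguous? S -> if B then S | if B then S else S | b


dangling else: 'if B then if B then b else b' parses two ways
Ambiguous


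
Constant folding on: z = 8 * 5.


8 * 5 = 40 at compile time
Optimized: z = 40


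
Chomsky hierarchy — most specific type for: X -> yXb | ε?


Single nonterminal LHS, but y^n b^n is not regular
Classification: Type 2 (Context-Free)


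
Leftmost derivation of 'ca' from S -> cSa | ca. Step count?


Derivation: S => ca
Steps: 1


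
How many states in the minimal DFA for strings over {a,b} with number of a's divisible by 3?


Track (count of a) mod 3: states 0..2, accept at 0
Minimal DFA: 3 states


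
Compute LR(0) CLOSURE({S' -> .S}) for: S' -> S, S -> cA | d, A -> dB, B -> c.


Start: S' -> .S
For each item with dot before a nonterminal B, add B -> .γ for every B-production
Closure: [S' -> .S, S -> .cA, S -> .d]


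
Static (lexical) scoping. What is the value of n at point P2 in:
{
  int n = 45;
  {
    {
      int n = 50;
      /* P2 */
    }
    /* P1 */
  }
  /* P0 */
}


n declared in the same block as P2
n = 50


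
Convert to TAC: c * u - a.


Break into single-operator statements:
t1 = c * u
t2 = t1 - a


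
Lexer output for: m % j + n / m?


Scan left to right, longest-match per lexeme
Tokens: ID(m), OP(%), ID(j), OP(+), ID(n), OP(/), ID(m)


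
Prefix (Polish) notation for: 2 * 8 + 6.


left-to-right (same/higher precedence on left): tree is (+ (* 2 8) 6)
Prefix: + * 2 8 6


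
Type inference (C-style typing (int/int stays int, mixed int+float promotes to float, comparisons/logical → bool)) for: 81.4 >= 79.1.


Operand types: float >= float
Rule: comparison yields bool
Result type: bool


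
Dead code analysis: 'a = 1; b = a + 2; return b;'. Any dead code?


a is read by b's definition; b is returned
No dead code


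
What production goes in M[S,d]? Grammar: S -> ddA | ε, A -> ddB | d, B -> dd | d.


For [S, d]: 'd' ∈ FIRST(ddA)
Entry: S -> ddA


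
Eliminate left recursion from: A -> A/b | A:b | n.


Left-recursive alternatives: A/b, A:b; non-recursive: n
Introduce A': A -> nA', A' -> /bA' | :bA' | ε


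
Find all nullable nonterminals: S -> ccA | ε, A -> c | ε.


A nonterminal is nullable iff some alternative derives ε (directly, or every symbol in it is nullable)
Nullable: {A, S}


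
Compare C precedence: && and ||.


'&&' is logical AND (level 2); '||' is logical OR (level 1)
Higher level binds tighter
'&&' has higher precedence than '||'


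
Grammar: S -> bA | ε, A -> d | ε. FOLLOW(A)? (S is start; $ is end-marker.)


$ ∈ FOLLOW(S). For each A -> αBβ: add FIRST(β)\{ε} to FOLLOW(B); if β nullable, add FOLLOW(A).
FOLLOW(A) = {$}


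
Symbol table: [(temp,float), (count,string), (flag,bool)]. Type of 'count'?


Lookup 'count' → type string


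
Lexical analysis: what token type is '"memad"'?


Pattern: double-quoted sequence
Type: STRING_LITERAL


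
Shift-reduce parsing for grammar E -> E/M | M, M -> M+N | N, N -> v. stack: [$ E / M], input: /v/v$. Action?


handle 'E/M' on top; lookahead ∈ FOLLOW(E) = {/, $}
Action: reduce (E -> E/M)


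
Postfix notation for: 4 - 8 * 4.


* has higher precedence, evaluate 8*4 first
Postfix: 4 8 4 * -


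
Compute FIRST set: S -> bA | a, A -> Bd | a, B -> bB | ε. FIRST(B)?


Per alternative of B: FIRST(bB) = {b}; FIRST(ε) = {ε}
FIRST(B) = {b, ε}


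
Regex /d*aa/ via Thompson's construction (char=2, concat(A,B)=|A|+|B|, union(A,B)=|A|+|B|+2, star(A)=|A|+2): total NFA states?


Syntax tree has 3 char leaf(s), 0 union(s), 1 star(s)
chars contribute 3×2 = 6; each union adds +2; each star adds +2
Total: 6 + 0 + 2 = 8 states


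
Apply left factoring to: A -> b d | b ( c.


Common prefix: 'b'
Factored: A -> b A', A' -> d | ( c


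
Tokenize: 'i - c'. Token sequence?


Scan left to right, longest-match per lexeme
Tokens: ID(i), OP(-), ID(c)


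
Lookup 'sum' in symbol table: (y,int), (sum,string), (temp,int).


Lookup 'sum' → type string


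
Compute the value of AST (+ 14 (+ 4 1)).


Evaluate inner: (+ 4 1) = 5
Evaluate root: (+ 14 5) = 19
Result: 19


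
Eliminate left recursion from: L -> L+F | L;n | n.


Left-recursive alternatives: L+F, L;n; non-recursive: n
Introduce L': L -> nL', L' -> +FL' | ;nL' | ε


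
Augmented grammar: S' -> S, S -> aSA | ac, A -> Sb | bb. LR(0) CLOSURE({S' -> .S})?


Start: S' -> .S
For each item with dot before a nonterminal B, add B -> .γ for every B-production
Closure: [S' -> .S, S -> .aSA, S -> .ac]


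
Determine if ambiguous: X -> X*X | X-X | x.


'x*x-x' has two parse trees (no precedence encoded between * and -)
Ambiguous


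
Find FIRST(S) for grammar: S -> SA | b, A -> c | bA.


Per alternative of S: FIRST(SA) = {b}; FIRST(b) = {b}
FIRST(S) = {b}


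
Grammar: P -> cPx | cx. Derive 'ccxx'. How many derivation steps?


Derivation: P => cPx => ccxx
Steps: 2


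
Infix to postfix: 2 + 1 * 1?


* has higher precedence, evaluate 1*1 first
Postfix: 2 1 1 * +


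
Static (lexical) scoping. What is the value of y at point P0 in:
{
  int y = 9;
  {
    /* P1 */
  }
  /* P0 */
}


y declared in the same block as P0
y = 9


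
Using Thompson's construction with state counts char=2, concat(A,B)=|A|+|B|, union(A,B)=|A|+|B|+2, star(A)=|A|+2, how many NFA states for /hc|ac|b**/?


Syntax tree has 5 char leaf(s), 2 union(s), 2 star(s)
chars contribute 5×2 = 10; each union adds +2; each star adds +2
Total: 10 + 4 + 4 = 18 states


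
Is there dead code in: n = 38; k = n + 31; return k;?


n is read by k's definition; k is returned
No dead code


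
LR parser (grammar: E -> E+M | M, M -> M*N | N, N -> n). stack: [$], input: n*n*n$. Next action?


no handle on stack; shift 'n'
Action: shift


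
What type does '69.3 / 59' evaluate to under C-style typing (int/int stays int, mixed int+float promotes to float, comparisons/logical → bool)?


Operand types: float / int
Rule: mixed int/float promotes to float; int/int stays int
Result type: float


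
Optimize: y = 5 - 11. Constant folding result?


5 - 11 = -6 at compile time
Optimized: y = -6


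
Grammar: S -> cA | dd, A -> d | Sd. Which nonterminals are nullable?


A nonterminal is nullable iff some alternative derives ε (directly, or every symbol in it is nullable)
Nullable: {}


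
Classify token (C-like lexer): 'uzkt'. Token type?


Pattern: letter/underscore followed by alphanumerics, not a keyword
Type: IDENTIFIER


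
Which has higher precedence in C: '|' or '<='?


'<=' is relational (level 7); '|' is bitwise OR (level 3)
Higher level binds tighter
'<=' has higher precedence than '|'


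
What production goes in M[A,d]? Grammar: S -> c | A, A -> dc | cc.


For [A, d]: 'd' ∈ FIRST(dc)
Entry: A -> dc


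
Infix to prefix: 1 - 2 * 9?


'*' binds tighter: tree is (- 1 (* 2 9))
Prefix: - 1 * 2 9


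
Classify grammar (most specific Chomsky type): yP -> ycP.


LHS has context (more than one symbol) and |LHS| ≤ |RHS|
Classification: Type 1 (Context-Sensitive)


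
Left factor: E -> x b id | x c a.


Common prefix: 'x'
Factored: E -> x E', E' -> b id | c a


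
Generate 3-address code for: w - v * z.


Break into single-operator statements:
t1 = v * z
t2 = w - t1


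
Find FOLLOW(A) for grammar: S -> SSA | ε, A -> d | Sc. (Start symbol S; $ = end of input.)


$ ∈ FOLLOW(S). For each A -> αBβ: add FIRST(β)\{ε} to FOLLOW(B); if β nullable, add FOLLOW(A).
FOLLOW(A) = {$, c, d}


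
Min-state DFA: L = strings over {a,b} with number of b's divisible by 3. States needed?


Track (count of b) mod 3: states 0..2, accept at 0
Minimal DFA: 3 states


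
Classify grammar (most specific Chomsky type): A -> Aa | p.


Left-linear: every RHS is a terminal or one nonterminal followed by a terminal
Classification: Type 3 (Regular)


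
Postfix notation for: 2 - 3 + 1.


Left to right (same or higher precedence on left)
Postfix: 2 3 - 1 +


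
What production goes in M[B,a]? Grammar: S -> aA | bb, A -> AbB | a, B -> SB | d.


For [B, a]: 'a' ∈ FIRST(SB)
Entry: B -> SB


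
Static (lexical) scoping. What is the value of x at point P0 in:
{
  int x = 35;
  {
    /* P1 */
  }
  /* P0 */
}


x declared in the same block as P0
x = 35


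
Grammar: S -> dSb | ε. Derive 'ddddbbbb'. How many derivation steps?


Derivation: S => dSb => ddSbb => dddSbbb => ddddSbbbb => ddddbbbb
Steps: 5


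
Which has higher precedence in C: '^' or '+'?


'+' is additive (level 9); '^' is bitwise XOR (level 4)
Higher level binds tighter
'+' has higher precedence than '^'


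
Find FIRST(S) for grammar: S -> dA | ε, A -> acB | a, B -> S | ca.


Per alternative of S: FIRST(dA) = {d}; FIRST(ε) = {ε}
FIRST(S) = {d, ε}


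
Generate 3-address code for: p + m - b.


Break into single-operator statements:
t1 = p + m
t2 = t1 - b


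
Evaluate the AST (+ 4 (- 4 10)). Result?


Evaluate inner: (- 4 10) = -6
Evaluate root: (+ 4 -6) = -2
Result: -2


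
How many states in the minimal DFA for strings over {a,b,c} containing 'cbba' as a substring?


KMP-style automaton: 4 progress states + 1 absorbing accept = 5
Minimal DFA: 5 states


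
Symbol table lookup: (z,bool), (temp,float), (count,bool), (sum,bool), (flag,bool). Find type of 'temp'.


Lookup 'temp' → type float


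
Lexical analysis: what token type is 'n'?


Pattern: letter/underscore followed by alphanumerics, not a keyword
Type: IDENTIFIER


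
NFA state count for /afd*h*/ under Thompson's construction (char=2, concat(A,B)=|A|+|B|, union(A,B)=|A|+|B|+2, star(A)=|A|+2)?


Syntax tree has 4 char leaf(s), 0 union(s), 2 star(s)
chars contribute 4×2 = 8; each union adds +2; each star adds +2
Total: 8 + 0 + 4 = 12 states


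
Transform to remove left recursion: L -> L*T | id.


Left-recursive alternatives: L*T; non-recursive: id
Introduce L': L -> idL', L' -> *TL' | ε


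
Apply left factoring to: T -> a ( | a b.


Common prefix: 'a'
Factored: T -> a T', T' -> ( | b


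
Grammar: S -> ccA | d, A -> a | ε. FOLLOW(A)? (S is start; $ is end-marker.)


$ ∈ FOLLOW(S). For each A -> αBβ: add FIRST(β)\{ε} to FOLLOW(B); if β nullable, add FOLLOW(A).
FOLLOW(A) = {$}


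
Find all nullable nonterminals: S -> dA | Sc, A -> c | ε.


A nonterminal is nullable iff some alternative derives ε (directly, or every symbol in it is nullable)
Nullable: {A}


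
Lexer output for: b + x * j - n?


Scan left to right, longest-match per lexeme
Tokens: ID(b), OP(+), ID(x), OP(*), ID(j), OP(-), ID(n)


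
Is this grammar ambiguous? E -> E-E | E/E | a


'a-a/a' has two parse trees (no precedence encoded between - and /)
Ambiguous


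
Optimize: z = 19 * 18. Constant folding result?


19 * 18 = 342 at compile time
Optimized: z = 342


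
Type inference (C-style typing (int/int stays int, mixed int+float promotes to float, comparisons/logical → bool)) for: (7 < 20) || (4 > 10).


Operand types: bool || bool
Rule: logical operators take bool operands and yield bool
Result type: bool


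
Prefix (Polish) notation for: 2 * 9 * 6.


left-to-right (same/higher precedence on left): tree is (* (* 2 9) 6)
Prefix: * * 2 9 6


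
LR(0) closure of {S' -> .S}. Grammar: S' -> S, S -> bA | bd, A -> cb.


Start: S' -> .S
For each item with dot before a nonterminal B, add B -> .γ for every B-production
Closure: [S' -> .S, S -> .bA, S -> .bd]


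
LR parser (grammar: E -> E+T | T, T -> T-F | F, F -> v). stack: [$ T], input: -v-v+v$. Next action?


shift '-' to continue T -> T-F
Action: shift


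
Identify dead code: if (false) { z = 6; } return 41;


condition is constant false, so the whole block is unreachable
Dead: 'if (false) { z = 6; }'


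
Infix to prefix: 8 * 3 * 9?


left-to-right (same/higher precedence on left): tree is (* (* 8 3) 9)
Prefix: * * 8 3 9


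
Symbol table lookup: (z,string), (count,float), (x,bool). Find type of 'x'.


Lookup 'x' → type bool


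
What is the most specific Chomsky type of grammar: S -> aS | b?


Right-linear: every RHS is a terminal or a terminal followed by one nonterminal
Classification: Type 3 (Regular)


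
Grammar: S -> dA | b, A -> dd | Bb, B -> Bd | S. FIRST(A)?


Per alternative of A: FIRST(dd) = {d}; FIRST(Bb) = {b, d}
FIRST(A) = {b, d}


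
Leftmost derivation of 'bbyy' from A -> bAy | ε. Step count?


Derivation: A => bAy => bbAyy => bbyy
Steps: 3


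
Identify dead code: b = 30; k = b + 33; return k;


b is read by k's definition; k is returned
No dead code


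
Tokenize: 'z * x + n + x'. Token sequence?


Scan left to right, longest-match per lexeme
Tokens: ID(z), OP(*), ID(x), OP(+), ID(n), OP(+), ID(x)


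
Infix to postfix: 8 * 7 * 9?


Left to right (same or higher precedence on left)
Postfix: 8 7 * 9 *


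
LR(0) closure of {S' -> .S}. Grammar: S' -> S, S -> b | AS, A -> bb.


Start: S' -> .S
For each item with dot before a nonterminal B, add B -> .γ for every B-production
Closure: [S' -> .S, S -> .b, S -> .AS, A -> .bb]


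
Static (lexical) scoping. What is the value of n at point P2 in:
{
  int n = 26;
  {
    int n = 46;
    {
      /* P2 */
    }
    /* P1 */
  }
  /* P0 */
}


P2's block does not declare n; resolves to the enclosing declaration at depth 1
n = 46


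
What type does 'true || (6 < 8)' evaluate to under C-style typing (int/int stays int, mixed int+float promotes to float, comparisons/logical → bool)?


Operand types: bool || bool
Rule: logical operators take bool operands and yield bool
Result type: bool


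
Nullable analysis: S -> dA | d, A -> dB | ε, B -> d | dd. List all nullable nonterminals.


A nonterminal is nullable iff some alternative derives ε (directly, or every symbol in it is nullable)
Nullable: {A}


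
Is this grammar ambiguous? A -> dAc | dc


balanced d^n…c^n: each string has a unique parse
Unambiguous


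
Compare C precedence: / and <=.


'/' is multiplicative (level 10); '<=' is relational (level 7)
Higher level binds tighter
'/' has higher precedence than '<='


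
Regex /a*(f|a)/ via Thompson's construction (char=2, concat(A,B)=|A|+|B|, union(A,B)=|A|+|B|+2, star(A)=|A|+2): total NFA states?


Syntax tree has 3 char leaf(s), 1 union(s), 1 star(s)
chars contribute 3×2 = 6; each union adds +2; each star adds +2
Total: 6 + 2 + 2 = 10 states


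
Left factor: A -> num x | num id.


Common prefix: 'num'
Factored: A -> num A', A' -> x | id


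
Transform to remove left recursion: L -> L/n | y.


Left-recursive alternatives: L/n; non-recursive: y
Introduce L': L -> yL', L' -> /nL' | ε


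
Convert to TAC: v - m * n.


Break into single-operator statements:
t1 = m * n
t2 = v - t1


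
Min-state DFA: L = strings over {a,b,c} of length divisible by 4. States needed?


Track length mod 4: states 0..3, accept at 0
Minimal DFA: 4 states


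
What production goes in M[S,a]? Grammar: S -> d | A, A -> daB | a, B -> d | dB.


For [S, a]: 'a' ∈ FIRST(A)
Entry: S -> A


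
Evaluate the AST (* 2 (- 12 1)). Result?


Evaluate inner: (- 12 1) = 11
Evaluate root: (* 2 11) = 22
Result: 22


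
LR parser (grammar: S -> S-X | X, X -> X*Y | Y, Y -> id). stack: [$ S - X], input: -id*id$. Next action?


handle 'S-X' on top; lookahead ∈ FOLLOW(S) = {-, $}
Action: reduce (S -> S-X)


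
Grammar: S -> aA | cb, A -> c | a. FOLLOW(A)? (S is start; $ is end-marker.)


$ ∈ FOLLOW(S). For each A -> αBβ: add FIRST(β)\{ε} to FOLLOW(B); if β nullable, add FOLLOW(A).
FOLLOW(A) = {$}


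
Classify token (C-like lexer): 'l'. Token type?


Pattern: letter/underscore followed by alphanumerics, not a keyword
Type: IDENTIFIER


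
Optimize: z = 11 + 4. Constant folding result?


11 + 4 = 15 at compile time
Optimized: z = 15


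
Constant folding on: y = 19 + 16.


19 + 16 = 35 at compile time
Optimized: y = 35


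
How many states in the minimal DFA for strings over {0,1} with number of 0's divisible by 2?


Track (count of 0) mod 2: states 0..1, accept at 0
Minimal DFA: 2 states


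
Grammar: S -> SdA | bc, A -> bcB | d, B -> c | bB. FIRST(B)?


Per alternative of B: FIRST(c) = {c}; FIRST(bB) = {b}
FIRST(B) = {b, c}


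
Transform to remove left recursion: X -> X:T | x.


Left-recursive alternatives: X:T; non-recursive: x
Introduce X': X -> xX', X' -> :TX' | ε


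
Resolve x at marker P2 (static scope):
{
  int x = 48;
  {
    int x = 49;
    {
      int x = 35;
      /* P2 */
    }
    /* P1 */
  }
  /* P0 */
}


x declared in the same block as P2
x = 35


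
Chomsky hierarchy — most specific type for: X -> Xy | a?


Left-linear: every RHS is a terminal or one nonterminal followed by a terminal
Classification: Type 3 (Regular)


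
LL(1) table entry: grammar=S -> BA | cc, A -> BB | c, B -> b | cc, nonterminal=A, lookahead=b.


For [A, b]: 'b' ∈ FIRST(BB)
Entry: A -> BB


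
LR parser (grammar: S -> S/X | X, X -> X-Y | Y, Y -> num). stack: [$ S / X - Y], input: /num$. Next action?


handle 'X-Y' on top
Action: reduce (X -> X-Y)


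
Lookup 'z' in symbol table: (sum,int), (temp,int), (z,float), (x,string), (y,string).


Lookup 'z' → type float


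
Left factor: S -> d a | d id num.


Common prefix: 'd'
Factored: S -> d S', S' -> a | id num


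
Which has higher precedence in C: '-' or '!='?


'-' is additive (level 9); '!=' is equality (level 6)
Higher level binds tighter
'-' has higher precedence than '!='


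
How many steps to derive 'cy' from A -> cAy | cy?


Derivation: A => cy
Steps: 1


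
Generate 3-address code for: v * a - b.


Break into single-operator statements:
t1 = v * a
t2 = t1 - b


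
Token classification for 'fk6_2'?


Pattern: letter/underscore followed by alphanumerics, not a keyword
Type: IDENTIFIER


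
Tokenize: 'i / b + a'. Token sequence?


Scan left to right, longest-match per lexeme
Tokens: ID(i), OP(/), ID(b), OP(+), ID(a)


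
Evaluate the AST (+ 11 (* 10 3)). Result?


Evaluate inner: (* 10 3) = 30
Evaluate root: (+ 11 30) = 41
Result: 41


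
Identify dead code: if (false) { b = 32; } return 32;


condition is constant false, so the whole block is unreachable
Dead: 'if (false) { b = 32; }'


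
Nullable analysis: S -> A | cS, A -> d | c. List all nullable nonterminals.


A nonterminal is nullable iff some alternative derives ε (directly, or every symbol in it is nullable)
Nullable: {}


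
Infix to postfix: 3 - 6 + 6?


Left to right (same or higher precedence on left)
Postfix: 3 6 - 6 +


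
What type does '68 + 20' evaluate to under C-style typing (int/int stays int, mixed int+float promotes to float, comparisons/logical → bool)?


Operand types: int + int
Rule: mixed int/float promotes to float; int/int stays int
Result type: int


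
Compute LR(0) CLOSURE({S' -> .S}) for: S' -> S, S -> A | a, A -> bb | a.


Start: S' -> .S
For each item with dot before a nonterminal B, add B -> .γ for every B-production
Closure: [S' -> .S, S -> .A, S -> .a, A -> .bb, A -> .a]


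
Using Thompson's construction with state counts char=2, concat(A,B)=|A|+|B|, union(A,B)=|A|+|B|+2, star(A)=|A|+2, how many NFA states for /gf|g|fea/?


Syntax tree has 6 char leaf(s), 2 union(s), 0 star(s)
chars contribute 6×2 = 12; each union adds +2; each star adds +2
Total: 12 + 4 + 0 = 16 states


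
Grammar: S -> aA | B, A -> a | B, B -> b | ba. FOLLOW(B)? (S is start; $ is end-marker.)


$ ∈ FOLLOW(S). For each A -> αBβ: add FIRST(β)\{ε} to FOLLOW(B); if β nullable, add FOLLOW(A).
FOLLOW(B) = {$}


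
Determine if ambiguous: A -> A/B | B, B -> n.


precedence layered via separate nonterminal B: deterministic
Unambiguous


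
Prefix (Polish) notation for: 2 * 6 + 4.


left-to-right (same/higher precedence on left): tree is (+ (* 2 6) 4)
Prefix: + * 2 6 4


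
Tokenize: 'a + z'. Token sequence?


Scan left to right, longest-match per lexeme
Tokens: ID(a), OP(+), ID(z)


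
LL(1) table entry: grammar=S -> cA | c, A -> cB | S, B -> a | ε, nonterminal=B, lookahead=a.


For [B, a]: 'a' ∈ FIRST(a)
Entry: B -> a


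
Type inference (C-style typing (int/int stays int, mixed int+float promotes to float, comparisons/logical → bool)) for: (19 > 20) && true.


Operand types: bool && bool
Rule: logical operators take bool operands and yield bool
Result type: bool


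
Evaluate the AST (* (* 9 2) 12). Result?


Evaluate inner: (* 9 2) = 18
Evaluate root: (* 18 12) = 216
Result: 216


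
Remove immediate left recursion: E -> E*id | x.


Left-recursive alternatives: E*id; non-recursive: x
Introduce E': E -> xE', E' -> *idE' | ε


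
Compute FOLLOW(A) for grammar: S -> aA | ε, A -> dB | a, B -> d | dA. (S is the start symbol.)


$ ∈ FOLLOW(S). For each A -> αBβ: add FIRST(β)\{ε} to FOLLOW(B); if β nullable, add FOLLOW(A).
FOLLOW(A) = {$}


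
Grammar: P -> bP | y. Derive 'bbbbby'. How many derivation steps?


Derivation: P => bP => bbP => bbbP => bbbbP => bbbbbP => bbbbby
Steps: 6


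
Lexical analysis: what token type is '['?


Pattern: delimiter/punctuation
Type: PUNCTUATION


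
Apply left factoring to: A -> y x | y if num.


Common prefix: 'y'
Factored: A -> y A', A' -> x | if num


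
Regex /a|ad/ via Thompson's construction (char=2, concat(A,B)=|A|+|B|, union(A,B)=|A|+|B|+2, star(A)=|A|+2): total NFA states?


Syntax tree has 3 char leaf(s), 1 union(s), 0 star(s)
chars contribute 3×2 = 6; each union adds +2; each star adds +2
Total: 6 + 2 + 0 = 8 states


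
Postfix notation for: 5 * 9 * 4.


Left to right (same or higher precedence on left)
Postfix: 5 9 * 4 *


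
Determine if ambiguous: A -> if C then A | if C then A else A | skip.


dangling else: 'if C then if C then skip else skip' parses two ways
Ambiguous


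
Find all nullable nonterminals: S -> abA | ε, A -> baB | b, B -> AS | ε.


A nonterminal is nullable iff some alternative derives ε (directly, or every symbol in it is nullable)
Nullable: {B, S}


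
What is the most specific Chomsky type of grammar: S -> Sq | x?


Left-linear: every RHS is a terminal or one nonterminal followed by a terminal
Classification: Type 3 (Regular)


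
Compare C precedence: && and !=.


'!=' is equality (level 6); '&&' is logical AND (level 2)
Higher level binds tighter
'!=' has higher precedence than '&&'


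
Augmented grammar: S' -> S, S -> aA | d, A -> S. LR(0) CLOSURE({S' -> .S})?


Start: S' -> .S
For each item with dot before a nonterminal B, add B -> .γ for every B-production
Closure: [S' -> .S, S -> .aA, S -> .d]


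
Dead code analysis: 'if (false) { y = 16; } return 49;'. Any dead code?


condition is constant false, so the whole block is unreachable
Dead: 'if (false) { y = 16; }'


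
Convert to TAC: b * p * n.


Break into single-operator statements:
t1 = b * p
t2 = t1 * n


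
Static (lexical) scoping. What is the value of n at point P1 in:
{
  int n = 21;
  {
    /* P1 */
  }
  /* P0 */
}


P1's block does not declare n; resolves to the enclosing declaration at depth 0
n = 21


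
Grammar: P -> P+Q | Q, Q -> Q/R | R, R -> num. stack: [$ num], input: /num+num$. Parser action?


'num' on top is the handle for R -> num
Action: reduce (R -> num)


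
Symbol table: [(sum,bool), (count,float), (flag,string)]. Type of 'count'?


Lookup 'count' → type float


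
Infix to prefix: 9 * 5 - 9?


left-to-right (same/higher precedence on left): tree is (- (* 9 5) 9)
Prefix: - * 9 5 9


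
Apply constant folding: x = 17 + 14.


17 + 14 = 31 at compile time
Optimized: x = 31


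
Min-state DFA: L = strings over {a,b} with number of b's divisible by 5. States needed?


Track (count of b) mod 5: states 0..4, accept at 0
Minimal DFA: 5 states


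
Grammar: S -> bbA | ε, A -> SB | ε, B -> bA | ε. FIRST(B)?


Per alternative of B: FIRST(bA) = {b}; FIRST(ε) = {ε}
FIRST(B) = {b, ε}


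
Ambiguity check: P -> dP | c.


right-linear, alternatives start with distinct terminals 'd' vs 'c': unique leftmost derivation
Unambiguous


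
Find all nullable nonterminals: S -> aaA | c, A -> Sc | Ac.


A nonterminal is nullable iff some alternative derives ε (directly, or every symbol in it is nullable)
Nullable: {}


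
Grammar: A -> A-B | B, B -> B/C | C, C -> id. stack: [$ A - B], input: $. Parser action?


handle 'A-B' on top; lookahead ∈ FOLLOW(A) = {-, $}
Action: reduce (A -> A-B)


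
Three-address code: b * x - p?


Break into single-operator statements:
t1 = b * x
t2 = t1 - p


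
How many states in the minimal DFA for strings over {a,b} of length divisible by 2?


Track length mod 2: states 0..1, accept at 0
Minimal DFA: 2 states


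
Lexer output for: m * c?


Scan left to right, longest-match per lexeme
Tokens: ID(m), OP(*), ID(c)


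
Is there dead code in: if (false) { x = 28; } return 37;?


condition is constant false, so the whole block is unreachable
Dead: 'if (false) { x = 28; }'


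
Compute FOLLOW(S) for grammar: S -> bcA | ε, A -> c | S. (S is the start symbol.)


$ ∈ FOLLOW(S). For each A -> αBβ: add FIRST(β)\{ε} to FOLLOW(B); if β nullable, add FOLLOW(A).
FOLLOW(S) = {$}


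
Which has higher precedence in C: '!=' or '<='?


'<=' is relational (level 7); '!=' is equality (level 6)
Higher level binds tighter
'<=' has higher precedence than '!='


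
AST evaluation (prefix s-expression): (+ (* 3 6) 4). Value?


Evaluate inner: (* 3 6) = 18
Evaluate root: (+ 18 4) = 22
Result: 22


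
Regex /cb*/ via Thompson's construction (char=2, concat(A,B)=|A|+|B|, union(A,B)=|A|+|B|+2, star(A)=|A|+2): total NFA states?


Syntax tree has 2 char leaf(s), 0 union(s), 1 star(s)
chars contribute 2×2 = 4; each union adds +2; each star adds +2
Total: 4 + 0 + 2 = 6 states


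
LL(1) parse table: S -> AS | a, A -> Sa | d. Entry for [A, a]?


For [A, a]: 'a' ∈ FIRST(Sa)
Entry: A -> Sa


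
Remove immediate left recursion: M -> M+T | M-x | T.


Left-recursive alternatives: M+T, M-x; non-recursive: T
Introduce M': M -> TM', M' -> +TM' | -xM' | ε


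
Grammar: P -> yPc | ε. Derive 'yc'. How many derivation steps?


Derivation: P => yPc => yc
Steps: 2


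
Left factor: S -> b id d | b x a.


Common prefix: 'b'
Factored: S -> b S', S' -> id d | x a


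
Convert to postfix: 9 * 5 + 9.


Left to right (same or higher precedence on left)
Postfix: 9 5 * 9 +


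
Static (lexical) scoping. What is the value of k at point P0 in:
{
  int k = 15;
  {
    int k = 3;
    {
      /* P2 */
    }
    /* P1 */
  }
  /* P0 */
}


k declared in the same block as P0
k = 15


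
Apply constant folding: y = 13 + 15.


13 + 15 = 28 at compile time
Optimized: y = 28


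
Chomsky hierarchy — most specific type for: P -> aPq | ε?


Single nonterminal LHS, but a^n q^n is not regular
Classification: Type 2 (Context-Free)


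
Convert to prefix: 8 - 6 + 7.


left-to-right (same/higher precedence on left): tree is (+ (- 8 6) 7)
Prefix: + - 8 6 7


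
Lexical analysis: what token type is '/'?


Pattern: operator symbol
Type: OPERATOR


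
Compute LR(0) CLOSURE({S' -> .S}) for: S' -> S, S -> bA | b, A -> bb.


Start: S' -> .S
For each item with dot before a nonterminal B, add B -> .γ for every B-production
Closure: [S' -> .S, S -> .bA, S -> .b]


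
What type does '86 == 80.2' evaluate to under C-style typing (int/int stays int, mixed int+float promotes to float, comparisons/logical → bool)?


Operand types: int == float
Rule: comparison yields bool
Result type: bool


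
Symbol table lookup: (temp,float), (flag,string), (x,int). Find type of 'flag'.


Lookup 'flag' → type string


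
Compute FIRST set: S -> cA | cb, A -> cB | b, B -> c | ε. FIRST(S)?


Per alternative of S: FIRST(cA) = {c}; FIRST(cb) = {c}
FIRST(S) = {c}


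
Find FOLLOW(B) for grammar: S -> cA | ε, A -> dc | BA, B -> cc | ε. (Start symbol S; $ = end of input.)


$ ∈ FOLLOW(S). For each A -> αBβ: add FIRST(β)\{ε} to FOLLOW(B); if β nullable, add FOLLOW(A).
FOLLOW(B) = {c, d}


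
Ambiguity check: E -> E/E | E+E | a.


'a/a+a' has two parse trees (no precedence encoded between / and +)
Ambiguous


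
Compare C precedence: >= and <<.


'<<' is shift (level 8); '>=' is relational (level 7)
Higher level binds tighter
'<<' has higher precedence than '>='


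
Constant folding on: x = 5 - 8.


5 - 8 = -3 at compile time
Optimized: x = -3


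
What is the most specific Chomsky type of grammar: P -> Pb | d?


Left-linear: every RHS is a terminal or one nonterminal followed by a terminal
Classification: Type 3 (Regular)


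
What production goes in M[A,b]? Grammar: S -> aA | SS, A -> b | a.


For [A, b]: 'b' ∈ FIRST(b)
Entry: A -> b


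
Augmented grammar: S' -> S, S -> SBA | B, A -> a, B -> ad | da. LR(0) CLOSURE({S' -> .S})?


Start: S' -> .S
For each item with dot before a nonterminal B, add B -> .γ for every B-production
Closure: [S' -> .S, S -> .SBA, S -> .B, B -> .ad, B -> .da]


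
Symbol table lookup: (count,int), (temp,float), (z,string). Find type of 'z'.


Lookup 'z' → type string


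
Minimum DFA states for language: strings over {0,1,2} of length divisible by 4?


Track length mod 4: states 0..3, accept at 0
Minimal DFA: 4 states


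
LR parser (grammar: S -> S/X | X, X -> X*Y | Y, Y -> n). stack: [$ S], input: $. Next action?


start symbol S on stack, input exhausted
Action: accept


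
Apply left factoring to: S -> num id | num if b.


Common prefix: 'num'
Factored: S -> num S', S' -> id | if b


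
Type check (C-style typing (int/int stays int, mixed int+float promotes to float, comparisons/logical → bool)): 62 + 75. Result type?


Operand types: int + int
Rule: mixed int/float promotes to float; int/int stays int
Result type: int


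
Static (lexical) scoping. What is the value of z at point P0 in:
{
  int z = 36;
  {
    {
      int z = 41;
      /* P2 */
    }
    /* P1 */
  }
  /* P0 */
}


z declared in the same block as P0
z = 36


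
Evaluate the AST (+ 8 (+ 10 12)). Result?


Evaluate inner: (+ 10 12) = 22
Evaluate root: (+ 8 22) = 30
Result: 30


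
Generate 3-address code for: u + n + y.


Break into single-operator statements:
t1 = u + n
t2 = t1 + y


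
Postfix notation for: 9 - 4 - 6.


Left to right (same or higher precedence on left)
Postfix: 9 4 - 6 -


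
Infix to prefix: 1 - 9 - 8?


left-to-right (same/higher precedence on left): tree is (- (- 1 9) 8)
Prefix: - - 1 9 8


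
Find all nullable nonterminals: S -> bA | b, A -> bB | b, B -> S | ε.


A nonterminal is nullable iff some alternative derives ε (directly, or every symbol in it is nullable)
Nullable: {B}


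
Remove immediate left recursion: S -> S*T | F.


Left-recursive alternatives: S*T; non-recursive: F
Introduce S': S -> FS', S' -> *TS' | ε


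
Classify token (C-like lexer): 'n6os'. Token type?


Pattern: letter/underscore followed by alphanumerics, not a keyword
Type: IDENTIFIER


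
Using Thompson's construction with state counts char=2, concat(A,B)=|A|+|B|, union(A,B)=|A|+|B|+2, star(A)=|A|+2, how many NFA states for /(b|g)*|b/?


Syntax tree has 3 char leaf(s), 2 union(s), 1 star(s)
chars contribute 3×2 = 6; each union adds +2; each star adds +2
Total: 6 + 4 + 2 = 12 states


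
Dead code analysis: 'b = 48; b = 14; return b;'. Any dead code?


first assignment to b is overwritten before any read
Dead: 'b = 48'


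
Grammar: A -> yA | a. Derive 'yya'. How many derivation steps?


Derivation: A => yA => yyA => yya
Steps: 3


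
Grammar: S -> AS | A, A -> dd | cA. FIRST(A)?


Per alternative of A: FIRST(dd) = {d}; FIRST(cA) = {c}
FIRST(A) = {c, d}


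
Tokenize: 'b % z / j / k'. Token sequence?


Scan left to right, longest-match per lexeme
Tokens: ID(b), OP(%), ID(z), OP(/), ID(j), OP(/), ID(k)


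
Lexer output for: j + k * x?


Scan left to right, longest-match per lexeme
Tokens: ID(j), OP(+), ID(k), OP(*), ID(x)


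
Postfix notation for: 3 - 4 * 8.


* has higher precedence, evaluate 4*8 first
Postfix: 3 4 8 * -


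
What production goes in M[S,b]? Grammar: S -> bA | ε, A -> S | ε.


For [S, b]: 'b' ∈ FIRST(bA)
Entry: S -> bA


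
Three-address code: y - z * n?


Break into single-operator statements:
t1 = z * n
t2 = y - t1


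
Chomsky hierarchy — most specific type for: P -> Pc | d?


Left-linear: every RHS is a terminal or one nonterminal followed by a terminal
Classification: Type 3 (Regular)


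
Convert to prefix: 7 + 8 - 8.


left-to-right (same/higher precedence on left): tree is (- (+ 7 8) 8)
Prefix: - + 7 8 8


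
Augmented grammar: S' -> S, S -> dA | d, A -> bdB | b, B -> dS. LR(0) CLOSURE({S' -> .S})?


Start: S' -> .S
For each item with dot before a nonterminal B, add B -> .γ for every B-production
Closure: [S' -> .S, S -> .dA, S -> .d]


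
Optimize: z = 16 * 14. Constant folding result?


16 * 14 = 224 at compile time
Optimized: z = 224


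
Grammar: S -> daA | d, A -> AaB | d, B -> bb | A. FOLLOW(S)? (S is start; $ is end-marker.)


$ ∈ FOLLOW(S). For each A -> αBβ: add FIRST(β)\{ε} to FOLLOW(B); if β nullable, add FOLLOW(A).
FOLLOW(S) = {$}


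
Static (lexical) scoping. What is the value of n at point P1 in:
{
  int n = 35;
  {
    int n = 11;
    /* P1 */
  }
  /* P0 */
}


n declared in the same block as P1
n = 11


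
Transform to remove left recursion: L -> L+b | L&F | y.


Left-recursive alternatives: L+b, L&F; non-recursive: y
Introduce L': L -> yL', L' -> +bL' | &FL' | ε


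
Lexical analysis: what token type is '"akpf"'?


Pattern: double-quoted sequence
Type: STRING_LITERAL


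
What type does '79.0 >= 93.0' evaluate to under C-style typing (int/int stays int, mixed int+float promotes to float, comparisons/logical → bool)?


Operand types: float >= float
Rule: comparison yields bool
Result type: bool


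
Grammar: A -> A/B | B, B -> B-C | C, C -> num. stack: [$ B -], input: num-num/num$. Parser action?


no handle; shift 'num'
Action: shift


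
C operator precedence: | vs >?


'>' is relational (level 7); '|' is bitwise OR (level 3)
Higher level binds tighter
'>' has higher precedence than '|'


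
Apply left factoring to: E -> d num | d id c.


Common prefix: 'd'
Factored: E -> d E', E' -> num | id c


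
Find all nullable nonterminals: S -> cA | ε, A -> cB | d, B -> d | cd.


A nonterminal is nullable iff some alternative derives ε (directly, or every symbol in it is nullable)
Nullable: {S}


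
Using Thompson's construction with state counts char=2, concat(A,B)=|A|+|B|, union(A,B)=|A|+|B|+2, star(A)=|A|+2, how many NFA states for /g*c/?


Syntax tree has 2 char leaf(s), 0 union(s), 1 star(s)
chars contribute 2×2 = 4; each union adds +2; each star adds +2
Total: 4 + 0 + 2 = 6 states


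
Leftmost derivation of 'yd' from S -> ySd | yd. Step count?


Derivation: S => yd
Steps: 1


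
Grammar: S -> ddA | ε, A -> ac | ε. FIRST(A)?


Per alternative of A: FIRST(ac) = {a}; FIRST(ε) = {ε}
FIRST(A) = {a, ε}


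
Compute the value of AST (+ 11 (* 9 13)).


Evaluate inner: (* 9 13) = 117
Evaluate root: (+ 11 117) = 128
Result: 128


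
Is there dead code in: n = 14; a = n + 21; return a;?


n is read by a's definition; a is returned
No dead code


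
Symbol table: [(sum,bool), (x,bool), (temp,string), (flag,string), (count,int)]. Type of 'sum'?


Lookup 'sum' → type bool


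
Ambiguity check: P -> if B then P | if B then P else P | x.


dangling else: 'if B then if B then x else x' parses two ways
Ambiguous


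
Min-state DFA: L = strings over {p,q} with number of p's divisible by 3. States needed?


Track (count of p) mod 3: states 0..2, accept at 0
Minimal DFA: 3 states


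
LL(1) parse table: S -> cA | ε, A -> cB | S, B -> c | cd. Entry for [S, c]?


For [S, c]: 'c' ∈ FIRST(cA)
Entry: S -> cA


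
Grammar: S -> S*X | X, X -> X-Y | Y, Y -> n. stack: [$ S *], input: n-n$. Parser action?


no handle ('S*' is not any RHS); shift 'n'
Action: shift


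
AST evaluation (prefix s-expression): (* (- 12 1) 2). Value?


Evaluate inner: (- 12 1) = 11
Evaluate root: (* 11 2) = 22
Result: 22


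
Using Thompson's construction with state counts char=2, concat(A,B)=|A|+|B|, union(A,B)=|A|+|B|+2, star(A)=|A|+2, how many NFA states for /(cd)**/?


Syntax tree has 2 char leaf(s), 0 union(s), 2 star(s)
chars contribute 2×2 = 4; each union adds +2; each star adds +2
Total: 4 + 0 + 4 = 8 states


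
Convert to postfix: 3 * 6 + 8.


Left to right (same or higher precedence on left)
Postfix: 3 6 * 8 +
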